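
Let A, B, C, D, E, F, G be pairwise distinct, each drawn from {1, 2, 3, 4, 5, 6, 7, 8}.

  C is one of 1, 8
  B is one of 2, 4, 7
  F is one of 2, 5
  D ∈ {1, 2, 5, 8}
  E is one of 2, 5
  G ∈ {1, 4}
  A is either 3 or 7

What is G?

4

The 7 variables together cover exactly {1, 2, 3, 4, 5, 7, 8} — 7 values for 7 variables — and 3 appears only in A's list, so A = 3.
The 6 still-open variables draw from only 6 values {1, 2, 4, 5, 7, 8}, so each is used; only B can be 7, hence B = 7.
The 5 still-open variables draw from only 5 values {1, 2, 4, 5, 8}, so each is used; only G can be 4, hence G = 4.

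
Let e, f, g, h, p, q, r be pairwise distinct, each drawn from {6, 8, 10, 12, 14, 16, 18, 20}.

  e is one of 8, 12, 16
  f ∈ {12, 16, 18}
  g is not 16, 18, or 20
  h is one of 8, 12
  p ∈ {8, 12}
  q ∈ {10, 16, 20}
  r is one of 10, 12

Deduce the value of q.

h and p share exactly the 2 values {8, 12}; by pigeonhole those values go to them, so strike 8, 12 from e, f, g, r.
e has just one choice, so e = 16. Strike 16 from f, q.
f has just one choice, so f = 18.
r must be 10 (only option left). Eliminate 10 elsewhere: g, q.
So q = 20.

20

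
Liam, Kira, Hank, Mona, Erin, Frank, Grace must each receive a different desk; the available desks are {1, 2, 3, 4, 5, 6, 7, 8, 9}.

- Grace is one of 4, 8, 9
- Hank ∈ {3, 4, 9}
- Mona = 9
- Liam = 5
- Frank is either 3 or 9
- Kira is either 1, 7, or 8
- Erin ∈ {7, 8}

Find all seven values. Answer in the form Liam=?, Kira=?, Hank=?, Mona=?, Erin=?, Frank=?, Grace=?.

Liam=5, Kira=1, Hank=4, Mona=9, Erin=7, Frank=3, Grace=8

Liam must be 5 (only option left).
Mona's domain is down to {9}, so Mona = 9. Remove 9 from Hank, Frank, Grace.
Frank must be 3 (only option left). So Hank can't be 3.
Hank has just one choice, so Hank = 4. Eliminate 4 elsewhere: Grace.
Grace's domain is down to {8}, so Grace = 8. So Kira, Erin can't be 8.
Erin must be 7 (only option left). Strike 7 from Kira.
Kira's domain is down to {1}, so Kira = 1.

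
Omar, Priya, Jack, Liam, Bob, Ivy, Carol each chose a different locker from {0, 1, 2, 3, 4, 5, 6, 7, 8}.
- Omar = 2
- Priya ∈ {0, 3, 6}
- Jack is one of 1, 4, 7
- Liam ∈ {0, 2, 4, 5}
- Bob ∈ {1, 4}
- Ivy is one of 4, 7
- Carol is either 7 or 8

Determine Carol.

8

Omar has just one choice, so Omar = 2. Strike 2 from Liam.
Jack, Bob, Ivy between them cover only {1, 4, 7} — a naked triple. Remove those values from Liam, Carol.
So Carol = 8.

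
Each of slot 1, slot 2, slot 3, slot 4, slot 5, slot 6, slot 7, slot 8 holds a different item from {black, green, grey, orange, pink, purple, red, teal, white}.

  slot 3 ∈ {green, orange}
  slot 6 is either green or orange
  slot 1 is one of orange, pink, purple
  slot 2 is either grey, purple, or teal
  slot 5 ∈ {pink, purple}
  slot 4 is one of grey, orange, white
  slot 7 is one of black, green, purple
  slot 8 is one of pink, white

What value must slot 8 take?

white

The 8 variables together cover exactly {black, green, grey, orange, pink, purple, teal, white} — 8 values for 8 variables — and black appears only in slot 7's list, so slot 7 = black.
The 7 still-open variables draw from only 7 values {green, grey, orange, pink, purple, teal, white}, so each is used; only slot 2 can be teal, hence slot 2 = teal.
The 6 still-open variables together cover exactly {green, grey, orange, pink, purple, white} — 6 values for 6 variables — and grey appears only in slot 4's list, so slot 4 = grey.
The 5 still-open variables together cover exactly {green, orange, pink, purple, white} — 5 values for 5 variables — and white appears only in slot 8's list, so slot 8 = white.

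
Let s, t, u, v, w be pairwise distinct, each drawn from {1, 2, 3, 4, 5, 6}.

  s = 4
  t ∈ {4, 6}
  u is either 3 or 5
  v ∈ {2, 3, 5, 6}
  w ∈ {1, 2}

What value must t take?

6

s must be 4 (only option left). Eliminate 4 elsewhere: t.
So t = 6.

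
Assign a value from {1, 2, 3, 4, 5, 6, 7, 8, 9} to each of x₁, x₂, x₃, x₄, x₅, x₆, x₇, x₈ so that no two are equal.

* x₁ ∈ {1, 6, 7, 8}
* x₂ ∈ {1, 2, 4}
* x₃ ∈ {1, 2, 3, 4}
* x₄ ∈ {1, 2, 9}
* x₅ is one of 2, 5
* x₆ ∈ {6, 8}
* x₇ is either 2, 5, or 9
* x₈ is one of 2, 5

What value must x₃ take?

x₅ and x₈ between them cover only {2, 5} — a naked pair. Remove those values from x₂, x₃, x₄, x₇.
That leaves x₇ = 9. Remove 9 from x₄.
x₄ must be 1 (only option left). Strike 1 from x₁, x₂, x₃.
x₂ must be 4 (only option left). Strike 4 from x₃.
So x₃ = 3.

3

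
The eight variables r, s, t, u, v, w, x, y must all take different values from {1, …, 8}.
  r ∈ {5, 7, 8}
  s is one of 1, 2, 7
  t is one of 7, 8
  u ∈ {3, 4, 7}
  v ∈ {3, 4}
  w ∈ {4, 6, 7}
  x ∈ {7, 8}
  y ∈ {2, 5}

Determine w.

6

The 8 variables draw from only 8 values {1, 2, 3, 4, 5, 6, 7, 8}, so each is used; only s can be 1, hence s = 1.
Among the 7 still-open variables, 2 fits only y (and all 7 values in {2, 3, 4, 5, 6, 7, 8} must be used), so y = 2.
Among the 6 still-open variables, 5 fits only r (and all 6 values in {3, 4, 5, 6, 7, 8} must be used), so r = 5.
The 5 still-open variables together cover exactly {3, 4, 6, 7, 8} — 5 values for 5 variables — and 6 appears only in w's list, so w = 6.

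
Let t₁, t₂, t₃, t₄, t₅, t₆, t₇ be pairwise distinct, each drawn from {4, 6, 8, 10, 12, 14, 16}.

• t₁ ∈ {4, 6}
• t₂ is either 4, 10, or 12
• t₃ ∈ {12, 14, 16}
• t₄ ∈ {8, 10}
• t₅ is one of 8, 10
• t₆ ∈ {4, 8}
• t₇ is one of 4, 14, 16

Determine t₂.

12

The 7 variables together cover exactly {4, 6, 8, 10, 12, 14, 16} — 7 values for 7 variables — and 6 appears only in t₁'s list, so t₁ = 6.
t₄ and t₅ between them cover only {8, 10} — a naked pair. Remove those values from t₂, t₆.
That leaves t₆ = 4. Remove 4 from t₂, t₇.
So t₂ = 12.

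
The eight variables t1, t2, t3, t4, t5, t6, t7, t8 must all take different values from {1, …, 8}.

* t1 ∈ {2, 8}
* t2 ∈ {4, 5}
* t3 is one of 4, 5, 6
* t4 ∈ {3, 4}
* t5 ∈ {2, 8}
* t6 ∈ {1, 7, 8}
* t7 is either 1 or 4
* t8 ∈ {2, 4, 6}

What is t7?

1

The 8 variables together cover exactly {1, 2, 3, 4, 5, 6, 7, 8} — 8 values for 8 variables — and 3 appears only in t4's list, so t4 = 3.
The 7 still-open variables together cover exactly {1, 2, 4, 5, 6, 7, 8} — 7 values for 7 variables — and 7 appears only in t6's list, so t6 = 7.
Among the 6 still-open variables, 1 fits only t7 (and all 6 values in {1, 2, 4, 5, 6, 8} must be used), so t7 = 1.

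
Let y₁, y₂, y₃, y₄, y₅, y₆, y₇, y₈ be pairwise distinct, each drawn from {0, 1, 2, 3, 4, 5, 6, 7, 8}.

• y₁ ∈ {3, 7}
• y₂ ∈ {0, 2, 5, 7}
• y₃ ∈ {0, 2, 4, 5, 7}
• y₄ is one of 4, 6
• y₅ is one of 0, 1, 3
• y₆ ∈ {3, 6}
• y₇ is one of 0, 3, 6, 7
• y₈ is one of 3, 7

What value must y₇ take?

0

Among the 8 variables, 1 fits only y₅ (and all 8 values in {0, 1, 2, 3, 4, 5, 6, 7} must be used), so y₅ = 1.
y₁ and y₈ share exactly the 2 values {3, 7}; by pigeonhole those values go to them, so strike 3, 7 from y₂, y₃, y₆, y₇.
y₆'s domain is down to {6}, so y₆ = 6. Remove 6 from y₄, y₇.
So y₇ = 0.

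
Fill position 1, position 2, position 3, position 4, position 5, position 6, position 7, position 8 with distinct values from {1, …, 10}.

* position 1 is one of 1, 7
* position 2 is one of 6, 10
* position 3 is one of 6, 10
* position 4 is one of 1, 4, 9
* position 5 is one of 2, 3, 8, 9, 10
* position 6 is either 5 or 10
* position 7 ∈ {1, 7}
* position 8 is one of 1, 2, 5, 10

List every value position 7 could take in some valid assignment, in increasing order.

1, 7

position 1 and position 7 share exactly the 2 values {1, 7}; by pigeonhole those values go to them, so strike 1, 7 from position 4, position 8.
position 2 and position 3 share exactly the 2 values {6, 10}; by pigeonhole those values go to them, so strike 6, 10 from position 5, position 6, position 8.
position 6 must be 5 (only option left). Strike 5 from position 8.
That leaves position 8 = 2. Remove 2 from position 5.
No further eliminations apply; position 7 can still be any of 1, 7.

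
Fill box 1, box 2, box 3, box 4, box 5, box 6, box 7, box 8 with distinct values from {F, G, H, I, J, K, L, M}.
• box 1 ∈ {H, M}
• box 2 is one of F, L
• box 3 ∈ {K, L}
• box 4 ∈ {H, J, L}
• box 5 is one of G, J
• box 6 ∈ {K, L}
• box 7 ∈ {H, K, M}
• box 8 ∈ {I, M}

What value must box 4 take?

The 8 variables draw from only 8 values {F, G, H, I, J, K, L, M}, so each is used; only box 2 can be F, hence box 2 = F.
Among the 7 still-open variables, G fits only box 5 (and all 7 values in {G, H, I, J, K, L, M} must be used), so box 5 = G.
The 6 still-open variables draw from only 6 values {H, I, J, K, L, M}, so each is used; only box 8 can be I, hence box 8 = I.
The 5 still-open variables together cover exactly {H, J, K, L, M} — 5 values for 5 variables — and J appears only in box 4's list, so box 4 = J.

J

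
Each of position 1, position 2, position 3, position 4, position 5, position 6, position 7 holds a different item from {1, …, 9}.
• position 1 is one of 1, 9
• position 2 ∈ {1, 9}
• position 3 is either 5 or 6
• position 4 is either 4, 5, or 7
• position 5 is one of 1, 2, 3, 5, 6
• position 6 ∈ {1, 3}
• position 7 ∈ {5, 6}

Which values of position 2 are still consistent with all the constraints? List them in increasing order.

position 1 and position 2 share exactly the 2 values {1, 9}; by pigeonhole those values go to them, so strike 1, 9 from position 5, position 6.
position 6 has just one choice, so position 6 = 3. Remove 3 from position 5.
position 3 and position 7 between them cover only {5, 6} — a naked pair. Remove those values from position 4, position 5.
position 5 must be 2 (only option left).
No further eliminations apply; position 2 can still be any of 1, 9.

1, 9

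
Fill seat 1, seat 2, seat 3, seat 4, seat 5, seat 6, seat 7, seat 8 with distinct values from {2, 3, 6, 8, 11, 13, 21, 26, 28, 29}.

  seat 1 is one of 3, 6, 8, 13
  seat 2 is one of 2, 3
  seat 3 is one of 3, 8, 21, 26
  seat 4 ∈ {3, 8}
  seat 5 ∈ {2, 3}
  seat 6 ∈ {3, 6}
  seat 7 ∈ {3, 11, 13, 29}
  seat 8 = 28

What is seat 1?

seat 8 must be 28 (only option left).
The 2 variables seat 2 and seat 5 are confined to {2, 3}, which locks those values in; drop them from seat 1, seat 3, seat 4, seat 6, seat 7.
seat 4 must be 8 (only option left). So seat 1, seat 3 can't be 8.
seat 6 has just one choice, so seat 6 = 6. Eliminate 6 elsewhere: seat 1.
So seat 1 = 13.

13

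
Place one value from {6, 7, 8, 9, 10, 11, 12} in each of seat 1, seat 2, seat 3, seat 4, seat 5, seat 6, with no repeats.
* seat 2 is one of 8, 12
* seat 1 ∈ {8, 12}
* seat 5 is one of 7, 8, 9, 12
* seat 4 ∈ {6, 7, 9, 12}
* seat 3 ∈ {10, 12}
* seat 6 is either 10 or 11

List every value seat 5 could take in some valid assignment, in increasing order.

7, 9

seat 1 and seat 2 share exactly the 2 values {8, 12}; by pigeonhole those values go to them, so strike 8, 12 from seat 3, seat 4, seat 5.
seat 3's domain is down to {10}, so seat 3 = 10. Remove 10 from seat 6.
seat 6 has just one choice, so seat 6 = 11.
No further eliminations apply; seat 5 can still be any of 7, 9.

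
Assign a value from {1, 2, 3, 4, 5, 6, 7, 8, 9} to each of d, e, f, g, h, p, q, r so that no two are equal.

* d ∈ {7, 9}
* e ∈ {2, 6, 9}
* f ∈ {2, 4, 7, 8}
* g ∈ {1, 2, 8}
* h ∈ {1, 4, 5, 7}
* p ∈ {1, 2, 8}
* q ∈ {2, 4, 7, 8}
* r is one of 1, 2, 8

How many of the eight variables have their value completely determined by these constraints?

Among the 8 variables, 5 fits only h (and all 8 values in {1, 2, 4, 5, 6, 7, 8, 9} must be used), so h = 5.
The 7 still-open variables draw from only 7 values {1, 2, 4, 6, 7, 8, 9}, so each is used; only e can be 6, hence e = 6.
Among the 6 still-open variables, 9 fits only d (and all 6 values in {1, 2, 4, 7, 8, 9} must be used), so d = 9.
The 3 variables g, p, r are confined to {1, 2, 8}, which locks those values in; drop them from f, q.
Determined: d=9, e=6, h=5. The other variables each still have more than one consistent value. That makes 3.

3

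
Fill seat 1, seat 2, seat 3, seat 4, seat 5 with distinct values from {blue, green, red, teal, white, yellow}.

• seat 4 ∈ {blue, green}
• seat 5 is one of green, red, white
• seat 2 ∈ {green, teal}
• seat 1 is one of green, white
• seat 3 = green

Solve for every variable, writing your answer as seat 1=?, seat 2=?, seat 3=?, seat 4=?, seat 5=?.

seat 3 has just one choice, so seat 3 = green. Strike green from seat 1, seat 2, seat 4, seat 5.
seat 4 has just one choice, so seat 4 = blue.
seat 1's domain is down to {white}, so seat 1 = white. Remove white from seat 5.
seat 2's domain is down to {teal}, so seat 2 = teal.
seat 5 has just one choice, so seat 5 = red.

seat 1=white, seat 2=teal, seat 3=green, seat 4=blue, seat 5=red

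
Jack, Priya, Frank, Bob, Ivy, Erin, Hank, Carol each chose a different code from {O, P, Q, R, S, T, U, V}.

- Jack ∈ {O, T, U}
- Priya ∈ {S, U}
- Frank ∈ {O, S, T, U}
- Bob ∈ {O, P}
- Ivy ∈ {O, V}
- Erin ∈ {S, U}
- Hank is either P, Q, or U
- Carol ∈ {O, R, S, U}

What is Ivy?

V

Among the 8 variables, Q fits only Hank (and all 8 values in {O, P, Q, R, S, T, U, V} must be used), so Hank = Q.
The 7 still-open variables draw from only 7 values {O, P, R, S, T, U, V}, so each is used; only Bob can be P, hence Bob = P.
The 6 still-open variables draw from only 6 values {O, R, S, T, U, V}, so each is used; only Carol can be R, hence Carol = R.
The 5 still-open variables together cover exactly {O, S, T, U, V} — 5 values for 5 variables — and V appears only in Ivy's list, so Ivy = V.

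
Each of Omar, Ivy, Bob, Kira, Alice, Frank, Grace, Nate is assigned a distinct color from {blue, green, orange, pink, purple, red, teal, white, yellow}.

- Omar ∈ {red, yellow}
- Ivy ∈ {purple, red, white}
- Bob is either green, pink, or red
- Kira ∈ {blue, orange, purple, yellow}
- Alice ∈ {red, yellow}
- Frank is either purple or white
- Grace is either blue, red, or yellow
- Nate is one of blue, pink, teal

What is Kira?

Omar and Alice between them cover only {red, yellow} — a naked pair. Remove those values from Ivy, Bob, Kira, Grace.
Grace must be blue (only option left). Eliminate blue elsewhere: Kira, Nate.
The 2 variables Ivy and Frank are confined to {purple, white}, which locks those values in; drop them from Kira.
So Kira = orange.

orange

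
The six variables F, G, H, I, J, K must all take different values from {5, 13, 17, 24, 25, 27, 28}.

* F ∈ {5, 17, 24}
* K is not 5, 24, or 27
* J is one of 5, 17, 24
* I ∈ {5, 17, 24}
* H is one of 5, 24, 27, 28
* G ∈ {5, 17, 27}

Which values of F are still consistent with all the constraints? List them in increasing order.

5, 17, 24

The 3 variables F, I, J are confined to {5, 17, 24}, which locks those values in; drop them from G, H, K.
G has just one choice, so G = 27. Strike 27 from H.
H's domain is down to {28}, so H = 28. Strike 28 from K.
No further eliminations apply; F can still be any of 5, 17, 24.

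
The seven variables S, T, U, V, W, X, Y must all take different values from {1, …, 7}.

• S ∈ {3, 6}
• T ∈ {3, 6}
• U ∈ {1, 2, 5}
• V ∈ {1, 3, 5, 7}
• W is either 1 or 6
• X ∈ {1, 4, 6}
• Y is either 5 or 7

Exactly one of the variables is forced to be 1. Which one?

W

Among the 7 variables, 2 fits only U (and all 7 values in {1, 2, 3, 4, 5, 6, 7} must be used), so U = 2.
The 6 still-open variables together cover exactly {1, 3, 4, 5, 6, 7} — 6 values for 6 variables — and 4 appears only in X's list, so X = 4.
S and T share exactly the 2 values {3, 6}; by pigeonhole those values go to them, so strike 3, 6 from V, W.
So 1 goes to W.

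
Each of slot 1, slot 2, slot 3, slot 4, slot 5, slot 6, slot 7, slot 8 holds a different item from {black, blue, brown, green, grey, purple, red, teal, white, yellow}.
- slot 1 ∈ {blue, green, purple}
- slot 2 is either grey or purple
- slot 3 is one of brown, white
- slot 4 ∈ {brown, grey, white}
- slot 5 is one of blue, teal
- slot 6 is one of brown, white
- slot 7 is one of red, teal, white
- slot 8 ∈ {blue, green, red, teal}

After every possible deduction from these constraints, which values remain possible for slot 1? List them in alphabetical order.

slot 3 and slot 6 between them cover only {brown, white} — a naked pair. Remove those values from slot 4, slot 7.
slot 4 has just one choice, so slot 4 = grey. Remove grey from slot 2.
slot 2 has just one choice, so slot 2 = purple. Eliminate purple elsewhere: slot 1.
No further eliminations apply; slot 1 can still be any of blue, green.

blue, green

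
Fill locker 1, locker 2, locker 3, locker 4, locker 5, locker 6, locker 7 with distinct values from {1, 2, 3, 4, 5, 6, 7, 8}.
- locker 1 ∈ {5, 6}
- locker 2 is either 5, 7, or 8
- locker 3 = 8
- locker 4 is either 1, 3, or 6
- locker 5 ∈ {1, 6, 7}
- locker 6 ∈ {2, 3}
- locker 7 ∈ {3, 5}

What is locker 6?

2

locker 3 must be 8 (only option left). Remove 8 from locker 2.
Among the 6 still-open variables, 2 fits only locker 6 (and all 6 values in {1, 2, 3, 5, 6, 7} must be used), so locker 6 = 2.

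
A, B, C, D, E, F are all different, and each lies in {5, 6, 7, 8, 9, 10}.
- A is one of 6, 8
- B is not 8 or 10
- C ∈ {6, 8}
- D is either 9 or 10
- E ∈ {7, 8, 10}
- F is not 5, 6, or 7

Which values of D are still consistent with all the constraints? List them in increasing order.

The 6 variables together cover exactly {5, 6, 7, 8, 9, 10} — 6 values for 6 variables — and 5 appears only in B's list, so B = 5.
The 5 still-open variables together cover exactly {6, 7, 8, 9, 10} — 5 values for 5 variables — and 7 appears only in E's list, so E = 7.
A and C share exactly the 2 values {6, 8}; by pigeonhole those values go to them, so strike 6, 8 from F.
No further eliminations apply; D can still be any of 9, 10.

9, 10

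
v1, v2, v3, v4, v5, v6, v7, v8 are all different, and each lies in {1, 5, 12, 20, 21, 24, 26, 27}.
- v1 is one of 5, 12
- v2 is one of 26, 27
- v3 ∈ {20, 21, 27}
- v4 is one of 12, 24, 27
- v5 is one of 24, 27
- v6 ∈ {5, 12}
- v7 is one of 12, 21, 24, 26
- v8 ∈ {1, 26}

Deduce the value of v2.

26

The 8 variables draw from only 8 values {1, 5, 12, 20, 21, 24, 26, 27}, so each is used; only v8 can be 1, hence v8 = 1.
Among the 7 still-open variables, 20 fits only v3 (and all 7 values in {5, 12, 20, 21, 24, 26, 27} must be used), so v3 = 20.
The 6 still-open variables draw from only 6 values {5, 12, 21, 24, 26, 27}, so each is used; only v7 can be 21, hence v7 = 21.
The 5 still-open variables draw from only 5 values {5, 12, 24, 26, 27}, so each is used; only v2 can be 26, hence v2 = 26.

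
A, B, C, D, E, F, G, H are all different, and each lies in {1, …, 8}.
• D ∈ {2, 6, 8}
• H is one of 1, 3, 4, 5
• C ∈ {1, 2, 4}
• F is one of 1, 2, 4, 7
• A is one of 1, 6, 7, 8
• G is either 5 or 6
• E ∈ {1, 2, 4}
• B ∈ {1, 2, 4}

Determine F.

Among the 8 variables, 3 fits only H (and all 8 values in {1, 2, 3, 4, 5, 6, 7, 8} must be used), so H = 3.
Among the 7 still-open variables, 5 fits only G (and all 7 values in {1, 2, 4, 5, 6, 7, 8} must be used), so G = 5.
B, C, E between them cover only {1, 2, 4} — a naked triple. Remove those values from A, D, F.
So F = 7.

7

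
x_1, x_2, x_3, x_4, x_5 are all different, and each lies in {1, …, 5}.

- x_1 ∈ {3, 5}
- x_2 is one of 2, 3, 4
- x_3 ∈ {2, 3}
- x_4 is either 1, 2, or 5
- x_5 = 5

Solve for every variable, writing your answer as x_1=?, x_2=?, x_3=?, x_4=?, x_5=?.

x_5's domain is down to {5}, so x_5 = 5. Strike 5 from x_1, x_4.
That leaves x_1 = 3. Remove 3 from x_2, x_3.
x_3 must be 2 (only option left). Strike 2 from x_2, x_4.
x_4 has just one choice, so x_4 = 1.
x_2 must be 4 (only option left).

x_1=3, x_2=4, x_3=2, x_4=1, x_5=5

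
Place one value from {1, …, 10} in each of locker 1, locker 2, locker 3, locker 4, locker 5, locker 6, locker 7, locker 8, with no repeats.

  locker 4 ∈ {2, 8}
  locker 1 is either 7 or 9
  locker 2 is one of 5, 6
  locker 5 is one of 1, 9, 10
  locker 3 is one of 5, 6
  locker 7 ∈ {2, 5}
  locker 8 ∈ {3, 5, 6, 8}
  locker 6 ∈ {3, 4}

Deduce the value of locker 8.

locker 2 and locker 3 between them cover only {5, 6} — a naked pair. Remove those values from locker 7, locker 8.
locker 7 has just one choice, so locker 7 = 2. Remove 2 from locker 4.
locker 4 must be 8 (only option left). So locker 8 can't be 8.
So locker 8 = 3.

3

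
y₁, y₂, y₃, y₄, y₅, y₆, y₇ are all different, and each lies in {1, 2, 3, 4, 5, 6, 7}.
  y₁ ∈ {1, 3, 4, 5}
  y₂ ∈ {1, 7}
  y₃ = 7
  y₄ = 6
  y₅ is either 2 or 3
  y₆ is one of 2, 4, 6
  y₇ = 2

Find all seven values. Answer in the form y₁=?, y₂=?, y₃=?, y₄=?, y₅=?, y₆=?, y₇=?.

y₁=5, y₂=1, y₃=7, y₄=6, y₅=3, y₆=4, y₇=2

y₃ has just one choice, so y₃ = 7. Strike 7 from y₂.
That leaves y₄ = 6. Eliminate 6 elsewhere: y₆.
y₇ has just one choice, so y₇ = 2. Remove 2 from y₅, y₆.
y₂ must be 1 (only option left). Remove 1 from y₁.
That leaves y₅ = 3. Remove 3 from y₁.
y₆ must be 4 (only option left). Eliminate 4 elsewhere: y₁.
y₁ has just one choice, so y₁ = 5.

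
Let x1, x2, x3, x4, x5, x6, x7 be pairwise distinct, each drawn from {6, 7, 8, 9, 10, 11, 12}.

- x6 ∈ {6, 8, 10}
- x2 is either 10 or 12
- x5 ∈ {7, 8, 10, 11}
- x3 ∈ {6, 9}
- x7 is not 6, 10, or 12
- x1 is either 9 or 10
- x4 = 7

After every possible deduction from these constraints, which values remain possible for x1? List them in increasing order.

9, 10

x4 must be 7 (only option left). Eliminate 7 elsewhere: x5, x7.
The 6 still-open variables together cover exactly {6, 8, 9, 10, 11, 12} — 6 values for 6 variables — and 12 appears only in x2's list, so x2 = 12.
No further eliminations apply; x1 can still be any of 9, 10.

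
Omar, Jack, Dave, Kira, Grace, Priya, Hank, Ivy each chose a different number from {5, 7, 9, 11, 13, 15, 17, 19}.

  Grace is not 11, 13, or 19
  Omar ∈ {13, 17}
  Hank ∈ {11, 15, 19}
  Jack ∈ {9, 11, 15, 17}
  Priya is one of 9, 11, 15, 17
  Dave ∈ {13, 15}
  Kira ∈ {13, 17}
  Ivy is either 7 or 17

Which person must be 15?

Dave

Among the 8 variables, 5 fits only Grace (and all 8 values in {5, 7, 9, 11, 13, 15, 17, 19} must be used), so Grace = 5.
The 7 still-open variables together cover exactly {7, 9, 11, 13, 15, 17, 19} — 7 values for 7 variables — and 7 appears only in Ivy's list, so Ivy = 7.
The 6 still-open variables together cover exactly {9, 11, 13, 15, 17, 19} — 6 values for 6 variables — and 19 appears only in Hank's list, so Hank = 19.
Omar and Kira share exactly the 2 values {13, 17}; by pigeonhole those values go to them, so strike 13, 17 from Jack, Dave, Priya.
So 15 goes to Dave.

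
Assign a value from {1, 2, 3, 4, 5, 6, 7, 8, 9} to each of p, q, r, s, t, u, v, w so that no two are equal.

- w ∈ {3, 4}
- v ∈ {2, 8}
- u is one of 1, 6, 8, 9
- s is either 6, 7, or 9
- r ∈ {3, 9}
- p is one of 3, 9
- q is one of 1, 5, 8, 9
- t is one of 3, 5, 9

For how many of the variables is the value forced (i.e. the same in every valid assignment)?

p and r share exactly the 2 values {3, 9}; by pigeonhole those values go to them, so strike 3, 9 from q, s, t, u, w.
t's domain is down to {5}, so t = 5. So q can't be 5.
w must be 4 (only option left).
Determined: t=5, w=4. The other variables each still have more than one consistent value. That makes 2.

2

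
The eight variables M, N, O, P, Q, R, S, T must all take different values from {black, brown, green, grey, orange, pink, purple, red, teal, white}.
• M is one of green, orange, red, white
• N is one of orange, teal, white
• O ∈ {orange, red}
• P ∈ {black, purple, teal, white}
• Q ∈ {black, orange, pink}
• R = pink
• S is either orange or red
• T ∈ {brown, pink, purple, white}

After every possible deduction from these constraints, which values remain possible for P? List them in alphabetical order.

purple, teal, white

R has just one choice, so R = pink. So Q, T can't be pink.
O and S share exactly the 2 values {orange, red}; by pigeonhole those values go to them, so strike orange, red from M, N, Q.
Q's domain is down to {black}, so Q = black. Eliminate black elsewhere: P.
No further eliminations apply; P can still be any of purple, teal, white.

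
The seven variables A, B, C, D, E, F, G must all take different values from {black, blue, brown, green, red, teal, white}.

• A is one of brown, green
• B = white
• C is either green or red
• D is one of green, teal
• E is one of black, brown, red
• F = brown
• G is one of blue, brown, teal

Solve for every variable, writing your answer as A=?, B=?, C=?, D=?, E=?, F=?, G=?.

B has just one choice, so B = white.
That leaves F = brown. So A, E, G can't be brown.
A's domain is down to {green}, so A = green. So C, D can't be green.
That leaves C = red. So E can't be red.
D must be teal (only option left). Strike teal from G.
E must be black (only option left).
G's domain is down to {blue}, so G = blue.

A=green, B=white, C=red, D=teal, E=black, F=brown, G=blue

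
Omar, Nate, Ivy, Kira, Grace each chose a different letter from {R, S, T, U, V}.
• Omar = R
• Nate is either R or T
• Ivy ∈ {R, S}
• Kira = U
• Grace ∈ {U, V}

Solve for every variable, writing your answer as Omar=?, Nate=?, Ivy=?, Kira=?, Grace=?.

Omar=R, Nate=T, Ivy=S, Kira=U, Grace=V

Omar's domain is down to {R}, so Omar = R. Eliminate R elsewhere: Nate, Ivy.
That leaves Nate = T.
Ivy has just one choice, so Ivy = S.
Kira must be U (only option left). Strike U from Grace.
That leaves Grace = V.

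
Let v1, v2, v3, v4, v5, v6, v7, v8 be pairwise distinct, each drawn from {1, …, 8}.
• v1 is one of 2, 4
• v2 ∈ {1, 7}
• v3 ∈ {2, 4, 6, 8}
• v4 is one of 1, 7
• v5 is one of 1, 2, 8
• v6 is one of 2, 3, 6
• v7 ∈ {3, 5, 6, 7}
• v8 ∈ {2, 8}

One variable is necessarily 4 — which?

v1

Among the 8 variables, 5 fits only v7 (and all 8 values in {1, 2, 3, 4, 5, 6, 7, 8} must be used), so v7 = 5.
The 7 still-open variables draw from only 7 values {1, 2, 3, 4, 6, 7, 8}, so each is used; only v6 can be 3, hence v6 = 3.
The 6 still-open variables draw from only 6 values {1, 2, 4, 6, 7, 8}, so each is used; only v3 can be 6, hence v3 = 6.
The 5 still-open variables together cover exactly {1, 2, 4, 7, 8} — 5 values for 5 variables — and 4 appears only in v1's list, so v1 = 4.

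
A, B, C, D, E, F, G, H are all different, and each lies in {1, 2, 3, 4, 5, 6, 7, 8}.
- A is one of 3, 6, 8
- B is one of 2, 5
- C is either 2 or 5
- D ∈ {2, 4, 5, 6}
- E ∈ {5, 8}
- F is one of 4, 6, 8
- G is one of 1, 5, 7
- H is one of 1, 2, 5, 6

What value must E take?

8

The 8 variables together cover exactly {1, 2, 3, 4, 5, 6, 7, 8} — 8 values for 8 variables — and 3 appears only in A's list, so A = 3.
Among the 7 still-open variables, 7 fits only G (and all 7 values in {1, 2, 4, 5, 6, 7, 8} must be used), so G = 7.
The 6 still-open variables draw from only 6 values {1, 2, 4, 5, 6, 8}, so each is used; only H can be 1, hence H = 1.
B and C between them cover only {2, 5} — a naked pair. Remove those values from D, E.
So E = 8.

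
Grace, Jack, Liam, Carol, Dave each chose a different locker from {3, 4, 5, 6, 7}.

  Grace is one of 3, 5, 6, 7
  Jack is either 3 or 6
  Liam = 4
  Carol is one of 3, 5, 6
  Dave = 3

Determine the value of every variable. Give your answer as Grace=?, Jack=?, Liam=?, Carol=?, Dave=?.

Grace=7, Jack=6, Liam=4, Carol=5, Dave=3

Liam has just one choice, so Liam = 4.
Dave must be 3 (only option left). Eliminate 3 elsewhere: Grace, Jack, Carol.
Jack must be 6 (only option left). Remove 6 from Grace, Carol.
Carol must be 5 (only option left). Eliminate 5 elsewhere: Grace.
That leaves Grace = 7.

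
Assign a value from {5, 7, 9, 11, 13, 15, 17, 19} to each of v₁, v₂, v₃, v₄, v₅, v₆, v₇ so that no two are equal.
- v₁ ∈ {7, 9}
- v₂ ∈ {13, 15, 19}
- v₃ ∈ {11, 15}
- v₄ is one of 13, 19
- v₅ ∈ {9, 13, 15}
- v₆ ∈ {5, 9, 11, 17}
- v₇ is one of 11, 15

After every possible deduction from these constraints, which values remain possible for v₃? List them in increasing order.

The 2 variables v₃ and v₇ are confined to {11, 15}, which locks those values in; drop them from v₂, v₅, v₆.
v₂ and v₄ share exactly the 2 values {13, 19}; by pigeonhole those values go to them, so strike 13, 19 from v₅.
That leaves v₅ = 9. Eliminate 9 elsewhere: v₁, v₆.
That leaves v₁ = 7.
No further eliminations apply; v₃ can still be any of 11, 15.

11, 15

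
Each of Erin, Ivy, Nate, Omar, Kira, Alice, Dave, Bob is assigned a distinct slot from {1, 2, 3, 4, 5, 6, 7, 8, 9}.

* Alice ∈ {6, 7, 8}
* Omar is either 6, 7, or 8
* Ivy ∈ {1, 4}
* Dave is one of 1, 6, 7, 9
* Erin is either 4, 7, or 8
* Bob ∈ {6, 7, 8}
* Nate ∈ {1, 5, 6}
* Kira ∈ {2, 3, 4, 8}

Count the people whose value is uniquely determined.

4

Omar, Alice, Bob between them cover only {6, 7, 8} — a naked triple. Remove those values from Erin, Nate, Kira, Dave.
Erin has just one choice, so Erin = 4. Remove 4 from Ivy, Kira.
Ivy's domain is down to {1}, so Ivy = 1. Eliminate 1 elsewhere: Nate, Dave.
That leaves Nate = 5.
Dave must be 9 (only option left).
Determined: Erin=4, Ivy=1, Nate=5, Dave=9. The other people each still have more than one consistent value. That makes 4.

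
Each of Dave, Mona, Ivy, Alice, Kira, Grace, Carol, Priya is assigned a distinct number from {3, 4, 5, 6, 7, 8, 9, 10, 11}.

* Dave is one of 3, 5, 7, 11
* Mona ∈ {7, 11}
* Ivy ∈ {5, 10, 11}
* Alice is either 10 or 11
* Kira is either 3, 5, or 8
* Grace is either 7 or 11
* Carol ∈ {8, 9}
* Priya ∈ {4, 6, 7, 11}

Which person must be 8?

The 2 variables Mona and Grace are confined to {7, 11}, which locks those values in; drop them from Dave, Ivy, Alice, Priya.
Alice must be 10 (only option left). Remove 10 from Ivy.
Ivy must be 5 (only option left). Eliminate 5 elsewhere: Dave, Kira.
That leaves Dave = 3. Strike 3 from Kira.
So 8 goes to Kira.

Kira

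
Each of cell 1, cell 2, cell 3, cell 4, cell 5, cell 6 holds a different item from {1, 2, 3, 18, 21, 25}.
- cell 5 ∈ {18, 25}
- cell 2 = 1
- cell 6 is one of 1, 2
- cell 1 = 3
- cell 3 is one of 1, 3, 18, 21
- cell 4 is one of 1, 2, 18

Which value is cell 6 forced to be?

2

cell 1's domain is down to {3}, so cell 1 = 3. Eliminate 3 elsewhere: cell 3.
That leaves cell 2 = 1. Remove 1 from cell 3, cell 4, cell 6.
So cell 6 = 2.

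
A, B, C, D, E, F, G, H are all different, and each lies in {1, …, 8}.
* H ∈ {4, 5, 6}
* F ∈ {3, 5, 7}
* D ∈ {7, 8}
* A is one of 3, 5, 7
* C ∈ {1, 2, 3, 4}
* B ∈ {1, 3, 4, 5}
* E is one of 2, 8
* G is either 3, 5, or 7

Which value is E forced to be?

2

Among the 8 variables, 6 fits only H (and all 8 values in {1, 2, 3, 4, 5, 6, 7, 8} must be used), so H = 6.
A, F, G between them cover only {3, 5, 7} — a naked triple. Remove those values from B, C, D.
D must be 8 (only option left). Remove 8 from E.
So E = 2.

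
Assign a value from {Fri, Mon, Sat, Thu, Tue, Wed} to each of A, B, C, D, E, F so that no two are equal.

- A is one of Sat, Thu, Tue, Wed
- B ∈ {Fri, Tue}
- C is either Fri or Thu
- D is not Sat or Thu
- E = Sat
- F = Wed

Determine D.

Mon

E must be Sat (only option left). Remove Sat from A.
F's domain is down to {Wed}, so F = Wed. Eliminate Wed elsewhere: A, D.
Among the 4 still-open variables, Mon fits only D (and all 4 values in {Fri, Mon, Thu, Tue} must be used), so D = Mon.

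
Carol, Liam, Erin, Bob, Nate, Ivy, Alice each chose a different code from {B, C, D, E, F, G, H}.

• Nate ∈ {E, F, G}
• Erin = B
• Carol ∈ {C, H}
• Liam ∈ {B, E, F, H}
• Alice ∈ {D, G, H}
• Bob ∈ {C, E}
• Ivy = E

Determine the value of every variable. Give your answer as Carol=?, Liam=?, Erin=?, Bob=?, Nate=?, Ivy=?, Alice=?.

Carol=H, Liam=F, Erin=B, Bob=C, Nate=G, Ivy=E, Alice=D

Erin must be B (only option left). So Liam can't be B.
Ivy has just one choice, so Ivy = E. Strike E from Liam, Bob, Nate.
Bob's domain is down to {C}, so Bob = C. Remove C from Carol.
Carol must be H (only option left). So Liam, Alice can't be H.
Liam must be F (only option left). Strike F from Nate.
Nate must be G (only option left). Eliminate G elsewhere: Alice.
Alice has just one choice, so Alice = D.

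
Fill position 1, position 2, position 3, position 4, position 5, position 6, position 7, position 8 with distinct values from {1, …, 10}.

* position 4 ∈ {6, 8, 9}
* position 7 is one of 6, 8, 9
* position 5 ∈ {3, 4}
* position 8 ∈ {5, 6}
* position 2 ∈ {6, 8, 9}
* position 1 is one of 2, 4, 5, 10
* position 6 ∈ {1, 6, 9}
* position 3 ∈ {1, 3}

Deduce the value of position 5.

The 3 variables position 2, position 4, position 7 are confined to {6, 8, 9}, which locks those values in; drop them from position 6, position 8.
position 6 has just one choice, so position 6 = 1. Eliminate 1 elsewhere: position 3.
position 8 must be 5 (only option left). So position 1 can't be 5.
position 3 has just one choice, so position 3 = 3. Eliminate 3 elsewhere: position 5.
So position 5 = 4.

4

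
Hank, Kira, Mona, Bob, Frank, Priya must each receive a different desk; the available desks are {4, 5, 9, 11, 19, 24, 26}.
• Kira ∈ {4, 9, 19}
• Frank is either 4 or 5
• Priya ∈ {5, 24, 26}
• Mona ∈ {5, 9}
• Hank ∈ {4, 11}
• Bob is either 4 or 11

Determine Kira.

19

Hank and Bob between them cover only {4, 11} — a naked pair. Remove those values from Kira, Frank.
Frank must be 5 (only option left). Remove 5 from Mona, Priya.
Mona must be 9 (only option left). Strike 9 from Kira.
So Kira = 19.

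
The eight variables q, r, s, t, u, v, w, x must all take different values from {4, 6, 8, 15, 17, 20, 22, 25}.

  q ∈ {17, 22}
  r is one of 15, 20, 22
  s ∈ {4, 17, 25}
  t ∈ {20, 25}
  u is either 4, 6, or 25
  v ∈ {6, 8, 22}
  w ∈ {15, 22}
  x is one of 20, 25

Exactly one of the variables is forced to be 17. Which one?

Among the 8 variables, 8 fits only v (and all 8 values in {4, 6, 8, 15, 17, 20, 22, 25} must be used), so v = 8.
The 7 still-open variables draw from only 7 values {4, 6, 15, 17, 20, 22, 25}, so each is used; only u can be 6, hence u = 6.
Among the 6 still-open variables, 4 fits only s (and all 6 values in {4, 15, 17, 20, 22, 25} must be used), so s = 4.
Among the 5 still-open variables, 17 fits only q (and all 5 values in {15, 17, 20, 22, 25} must be used), so q = 17.

q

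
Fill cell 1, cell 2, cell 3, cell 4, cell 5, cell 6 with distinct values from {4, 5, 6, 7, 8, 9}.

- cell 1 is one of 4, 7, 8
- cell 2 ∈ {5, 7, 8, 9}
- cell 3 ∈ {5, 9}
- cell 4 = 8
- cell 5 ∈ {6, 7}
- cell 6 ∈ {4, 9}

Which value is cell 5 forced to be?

cell 4 must be 8 (only option left). Eliminate 8 elsewhere: cell 1, cell 2.
Among the 5 still-open variables, 6 fits only cell 5 (and all 5 values in {4, 5, 6, 7, 9} must be used), so cell 5 = 6.

6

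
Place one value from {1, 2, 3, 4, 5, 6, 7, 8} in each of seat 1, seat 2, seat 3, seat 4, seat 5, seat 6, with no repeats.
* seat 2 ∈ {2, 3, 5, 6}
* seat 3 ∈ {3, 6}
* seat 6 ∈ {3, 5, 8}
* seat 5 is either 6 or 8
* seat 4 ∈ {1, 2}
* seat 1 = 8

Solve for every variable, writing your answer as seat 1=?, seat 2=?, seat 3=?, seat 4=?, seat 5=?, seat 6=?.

seat 1=8, seat 2=2, seat 3=3, seat 4=1, seat 5=6, seat 6=5

seat 1 has just one choice, so seat 1 = 8. Remove 8 from seat 5, seat 6.
seat 5's domain is down to {6}, so seat 5 = 6. Strike 6 from seat 2, seat 3.
seat 3 must be 3 (only option left). Remove 3 from seat 2, seat 6.
That leaves seat 6 = 5. Remove 5 from seat 2.
That leaves seat 2 = 2. Remove 2 from seat 4.
That leaves seat 4 = 1.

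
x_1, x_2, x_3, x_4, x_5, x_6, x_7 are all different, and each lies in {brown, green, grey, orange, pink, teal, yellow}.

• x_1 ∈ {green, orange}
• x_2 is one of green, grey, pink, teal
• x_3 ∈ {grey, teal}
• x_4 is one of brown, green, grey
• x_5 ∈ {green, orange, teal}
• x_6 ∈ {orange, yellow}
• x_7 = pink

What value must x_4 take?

x_7 must be pink (only option left). Remove pink from x_2.
The 6 still-open variables together cover exactly {brown, green, grey, orange, teal, yellow} — 6 values for 6 variables — and brown appears only in x_4's list, so x_4 = brown.

brown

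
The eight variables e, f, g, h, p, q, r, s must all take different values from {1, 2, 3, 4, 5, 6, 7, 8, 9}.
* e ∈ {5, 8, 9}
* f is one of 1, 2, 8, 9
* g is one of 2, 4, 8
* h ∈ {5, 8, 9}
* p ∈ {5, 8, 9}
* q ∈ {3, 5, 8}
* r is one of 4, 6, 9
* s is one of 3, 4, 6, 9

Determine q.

Among the 8 variables, 1 fits only f (and all 8 values in {1, 2, 3, 4, 5, 6, 8, 9} must be used), so f = 1.
Among the 7 still-open variables, 2 fits only g (and all 7 values in {2, 3, 4, 5, 6, 8, 9} must be used), so g = 2.
e, h, p share exactly the 3 values {5, 8, 9}; by pigeonhole those values go to them, so strike 5, 8, 9 from q, r, s.
So q = 3.

3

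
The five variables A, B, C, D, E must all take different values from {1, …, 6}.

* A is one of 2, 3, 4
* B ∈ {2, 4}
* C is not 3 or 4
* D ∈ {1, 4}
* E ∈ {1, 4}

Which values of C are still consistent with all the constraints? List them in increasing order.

The 2 variables D and E are confined to {1, 4}, which locks those values in; drop them from A, B, C.
That leaves B = 2. So A, C can't be 2.
A has just one choice, so A = 3.
No further eliminations apply; C can still be any of 5, 6.

5, 6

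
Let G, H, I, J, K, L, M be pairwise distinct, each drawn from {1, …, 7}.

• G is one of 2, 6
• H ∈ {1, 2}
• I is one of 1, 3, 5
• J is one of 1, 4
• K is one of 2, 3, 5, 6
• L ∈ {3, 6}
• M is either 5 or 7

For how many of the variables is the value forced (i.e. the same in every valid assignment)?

2

The 7 variables draw from only 7 values {1, 2, 3, 4, 5, 6, 7}, so each is used; only J can be 4, hence J = 4.
The 6 still-open variables draw from only 6 values {1, 2, 3, 5, 6, 7}, so each is used; only M can be 7, hence M = 7.
Determined: J=4, M=7. The other variables each still have more than one consistent value. That makes 2.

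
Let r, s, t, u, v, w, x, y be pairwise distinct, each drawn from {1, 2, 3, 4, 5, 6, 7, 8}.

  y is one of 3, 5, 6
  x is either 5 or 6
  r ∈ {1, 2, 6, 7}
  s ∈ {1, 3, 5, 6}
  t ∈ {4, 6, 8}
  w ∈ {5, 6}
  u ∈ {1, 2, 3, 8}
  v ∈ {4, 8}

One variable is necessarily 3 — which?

y

The 8 variables together cover exactly {1, 2, 3, 4, 5, 6, 7, 8} — 8 values for 8 variables — and 7 appears only in r's list, so r = 7.
The 7 still-open variables together cover exactly {1, 2, 3, 4, 5, 6, 8} — 7 values for 7 variables — and 2 appears only in u's list, so u = 2.
Among the 6 still-open variables, 1 fits only s (and all 6 values in {1, 3, 4, 5, 6, 8} must be used), so s = 1.
The 5 still-open variables draw from only 5 values {3, 4, 5, 6, 8}, so each is used; only y can be 3, hence y = 3.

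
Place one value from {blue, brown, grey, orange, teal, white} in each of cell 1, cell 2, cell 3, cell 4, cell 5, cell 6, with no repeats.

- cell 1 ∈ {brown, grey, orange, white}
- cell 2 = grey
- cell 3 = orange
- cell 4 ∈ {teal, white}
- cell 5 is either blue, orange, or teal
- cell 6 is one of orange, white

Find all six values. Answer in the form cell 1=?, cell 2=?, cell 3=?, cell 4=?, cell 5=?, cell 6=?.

cell 1=brown, cell 2=grey, cell 3=orange, cell 4=teal, cell 5=blue, cell 6=white

cell 2 has just one choice, so cell 2 = grey. Strike grey from cell 1.
That leaves cell 3 = orange. Strike orange from cell 1, cell 5, cell 6.
cell 6 has just one choice, so cell 6 = white. Remove white from cell 1, cell 4.
cell 1 must be brown (only option left).
cell 4's domain is down to {teal}, so cell 4 = teal. Strike teal from cell 5.
cell 5's domain is down to {blue}, so cell 5 = blue.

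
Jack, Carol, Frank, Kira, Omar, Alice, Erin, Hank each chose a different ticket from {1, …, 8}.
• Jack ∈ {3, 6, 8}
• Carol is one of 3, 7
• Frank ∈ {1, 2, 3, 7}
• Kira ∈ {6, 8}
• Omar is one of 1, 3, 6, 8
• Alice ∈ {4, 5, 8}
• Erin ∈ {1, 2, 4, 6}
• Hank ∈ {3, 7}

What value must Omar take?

1

Among the 8 variables, 5 fits only Alice (and all 8 values in {1, 2, 3, 4, 5, 6, 7, 8} must be used), so Alice = 5.
The 7 still-open variables together cover exactly {1, 2, 3, 4, 6, 7, 8} — 7 values for 7 variables — and 4 appears only in Erin's list, so Erin = 4.
The 6 still-open variables draw from only 6 values {1, 2, 3, 6, 7, 8}, so each is used; only Frank can be 2, hence Frank = 2.
The 5 still-open variables draw from only 5 values {1, 3, 6, 7, 8}, so each is used; only Omar can be 1, hence Omar = 1.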